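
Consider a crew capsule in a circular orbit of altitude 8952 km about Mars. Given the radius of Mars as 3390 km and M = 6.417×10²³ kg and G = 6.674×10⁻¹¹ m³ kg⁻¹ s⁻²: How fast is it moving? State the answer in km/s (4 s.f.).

v ≈ 1.863 km/s

μ = GM = 6.674×10⁻¹¹ × 6.417×10²³ = 4.283×10¹³ m³/s².
r = 3390 + 8952 = 12342 km = 1.2342×10⁷ m.
For a circular orbit v = √(μ/r) = √(4.283×10¹³ / 1.234×10⁷) = √(3.470×10⁶) = 1863 m/s.
That is 1.863 km/s.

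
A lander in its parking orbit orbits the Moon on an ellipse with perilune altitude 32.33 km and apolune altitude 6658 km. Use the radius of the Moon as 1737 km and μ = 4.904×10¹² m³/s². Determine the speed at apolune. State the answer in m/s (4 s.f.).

r_p = 1737 + 32.33 = 1769.3 km = 1.7693×10⁶ m.
r_a = 1737 + 6658 = 8395.0 km = 8.3950×10⁶ m.
Semi-major axis a = (r_p + r_a)/2 = 5082.2 km = 5.082×10⁶ m.
Vis-viva: v² = μ(2/r − 1/a) = 4.904×10¹² × (2.382×10⁻⁷ − 1.968×10⁻⁷) = 2.034×10⁵ m²/s².
v = 451.0 m/s.

v ≈ 451.0 m/s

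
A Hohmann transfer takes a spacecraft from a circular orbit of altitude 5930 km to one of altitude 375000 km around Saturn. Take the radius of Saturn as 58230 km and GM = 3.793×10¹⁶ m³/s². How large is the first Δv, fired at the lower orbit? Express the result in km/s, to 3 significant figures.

Δv ≈ 7.78 km/s

r₁ = 58230 + 5930 = 64160 km = 6.4160×10⁷ m.
r₂ = 58230 + 375000 = 433230 km = 4.3323×10⁸ m.
Transfer ellipse a_t = (r₁ + r₂)/2 = 2.487×10⁸ m.
At r₁: circular v_c1 = √(μ/r₁) = 24310 m/s; transfer-perikrone v_p = √[μ(2/r₁ − 1/a_t)] = 32090 m/s.
Δv₁ = v_p − v_c1 = 7777 m/s.
= 7.777 km/s.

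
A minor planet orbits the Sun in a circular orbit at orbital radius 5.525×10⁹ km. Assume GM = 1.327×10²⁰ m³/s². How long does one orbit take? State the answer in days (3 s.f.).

T ≈ 82000 days

r = 5.525×10⁹ km = 5.525×10¹² m.
Kepler's third law: T = 2π√(r³/μ) = 2π√((5.525×10¹²)³ / 1.327×10²⁰).
r³/μ = 1.271×10¹⁸ s², so T = 2π × 1.127×10⁹ = 7.083×10⁹ s.
Converting: 7.083×10⁹ s ÷ 86400 = 81980 days.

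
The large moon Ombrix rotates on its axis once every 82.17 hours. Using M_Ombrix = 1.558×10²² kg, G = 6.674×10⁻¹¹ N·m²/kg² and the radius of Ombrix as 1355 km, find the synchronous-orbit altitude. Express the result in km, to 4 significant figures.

h_sync ≈ 11850 km

μ = GM = 6.674×10⁻¹¹ × 1.558×10²² = 1.040×10¹² m³/s².
T = 82.17 hours = 2.958×10⁵ s.
A synchronous orbit has period T, so by Kepler's third law a = (μT²/4π²)^(1/3).
μT²/4π² = 1.040×10¹² × (2.958×10⁵)² / 39.48 = 2.305×10²¹ m³.
a = 1.321×10⁷ m = 13209 km.
Altitude h = a − R = 13209 − 1355 = 11854 km.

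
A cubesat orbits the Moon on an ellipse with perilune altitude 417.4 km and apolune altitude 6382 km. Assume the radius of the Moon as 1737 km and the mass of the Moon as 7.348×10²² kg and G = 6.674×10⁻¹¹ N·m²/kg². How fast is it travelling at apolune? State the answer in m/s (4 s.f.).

v ≈ 503.3 m/s

μ = GM = 6.674×10⁻¹¹ × 7.348×10²² = 4.904×10¹² m³/s².
r_p = 1737 + 417.4 = 2154.4 km = 2.1544×10⁶ m.
r_a = 1737 + 6382 = 8119.0 km = 8.1190×10⁶ m.
Semi-major axis a = (r_p + r_a)/2 = 5136.7 km = 5.137×10⁶ m.
Vis-viva: v² = μ(2/r − 1/a) = 4.904×10¹² × (2.463×10⁻⁷ − 1.947×10⁻⁷) = 2.533×10⁵ m²/s².
v = 503.3 m/s.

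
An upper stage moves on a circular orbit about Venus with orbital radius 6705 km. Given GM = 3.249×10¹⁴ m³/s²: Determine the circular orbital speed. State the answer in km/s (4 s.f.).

v ≈ 6.961 km/s

r = 6705 km = 6.705×10⁶ m.
For a circular orbit v = √(μ/r) = √(3.249×10¹⁴ / 6.705×10⁶) = √(4.846×10⁷) = 6961 m/s.
That is 6.961 km/s.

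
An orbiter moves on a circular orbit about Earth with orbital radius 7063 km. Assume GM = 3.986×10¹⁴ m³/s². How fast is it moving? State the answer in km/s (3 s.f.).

v ≈ 7.51 km/s

r = 7063 km = 7.063×10⁶ m.
For a circular orbit v = √(μ/r) = √(3.986×10¹⁴ / 7.063×10⁶) = √(5.643×10⁷) = 7512 m/s.
That is 7.512 km/s.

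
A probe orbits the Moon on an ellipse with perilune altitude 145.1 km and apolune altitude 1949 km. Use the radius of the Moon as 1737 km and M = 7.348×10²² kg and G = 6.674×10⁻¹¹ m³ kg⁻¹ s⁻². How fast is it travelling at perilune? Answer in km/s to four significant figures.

v ≈ 1.857 km/s

μ = GM = 6.674×10⁻¹¹ × 7.348×10²² = 4.904×10¹² m³/s².
r_p = 1737 + 145.1 = 1882.1 km = 1.8821×10⁶ m.
r_a = 1737 + 1949 = 3686.0 km = 3.6860×10⁶ m.
Semi-major axis a = (r_p + r_a)/2 = 2784.1 km = 2.784×10⁶ m.
Vis-viva: v² = μ(2/r − 1/a) = 4.904×10¹² × (1.063×10⁻⁶ − 3.592×10⁻⁷) = 3.450×10⁶ m²/s².
v = 1857 m/s = 1.857 km/s.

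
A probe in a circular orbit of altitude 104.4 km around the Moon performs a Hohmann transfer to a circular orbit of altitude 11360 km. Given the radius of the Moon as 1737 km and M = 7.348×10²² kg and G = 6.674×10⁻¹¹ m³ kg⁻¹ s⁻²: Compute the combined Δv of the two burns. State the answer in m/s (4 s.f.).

μ = GM = 6.674×10⁻¹¹ × 7.348×10²² = 4.904×10¹² m³/s².
r₁ = 1737 + 104.4 = 1841.4 km = 1.8414×10⁶ m.
r₂ = 1737 + 11360 = 13097 km = 1.3097×10⁷ m.
Transfer ellipse a_t = (r₁ + r₂)/2 = 7.469×10⁶ m.
At r₁: circular v_c1 = √(μ/r₁) = 1632 m/s; transfer-perilune v_p = √[μ(2/r₁ − 1/a_t)] = 2161 m/s.
Δv₁ = v_p − v_c1 = 529.1 m/s.
At r₂: circular v_c2 = √(μ/r₂) = 611.9 m/s; transfer-apolune v_a = √[μ(2/r₂ − 1/a_t)] = 303.8 m/s.
Δv₂ = v_c2 − v_a = 308.1 m/s.
Total Δv = Δv₁ + Δv₂ = 837.1 m/s.

Δv_total ≈ 837.1 m/s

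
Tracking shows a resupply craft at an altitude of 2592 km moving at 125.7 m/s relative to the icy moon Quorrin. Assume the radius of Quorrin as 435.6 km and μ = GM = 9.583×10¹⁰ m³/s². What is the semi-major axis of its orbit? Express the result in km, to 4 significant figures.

a ≈ 2017 km

r = 435.6 + 2592 = 3027.6 km = 3.028×10⁶ m.
Vis-viva rearranged: 1/a = 2/r − v²/μ = 6.606×10⁻⁷ − 1.649×10⁻⁷ = 4.957×10⁻⁷ m⁻¹.
a = 2.017×10⁶ m = 2017.3 km.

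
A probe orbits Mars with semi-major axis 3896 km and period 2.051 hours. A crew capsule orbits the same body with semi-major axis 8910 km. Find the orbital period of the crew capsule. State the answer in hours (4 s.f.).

Kepler's third law: T² ∝ a³, so T₂ = T₁ (a₂/a₁)^(3/2).
a₂/a₁ = 2.287, (a₂/a₁)^(3/2) = 3.459.
T₂ = 2.051 × 3.459 = 7.093 hours.

T₂ ≈ 7.093 hours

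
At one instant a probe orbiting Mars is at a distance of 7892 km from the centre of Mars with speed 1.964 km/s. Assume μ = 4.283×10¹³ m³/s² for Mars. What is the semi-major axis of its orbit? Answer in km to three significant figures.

a ≈ 6120 km

r = 7.892×10⁶ m.
Vis-viva rearranged: 1/a = 2/r − v²/μ = 2.534×10⁻⁷ − 9.006×10⁻⁸ = 1.634×10⁻⁷ m⁻¹.
a = 6.121×10⁶ m = 6121.4 km.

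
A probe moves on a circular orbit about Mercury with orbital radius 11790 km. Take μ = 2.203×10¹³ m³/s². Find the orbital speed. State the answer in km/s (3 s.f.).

v ≈ 1.37 km/s

r = 11790 km = 1.179×10⁷ m.
For a circular orbit v = √(μ/r) = √(2.203×10¹³ / 1.179×10⁷) = √(1.869×10⁶) = 1367 m/s.
That is 1.367 km/s.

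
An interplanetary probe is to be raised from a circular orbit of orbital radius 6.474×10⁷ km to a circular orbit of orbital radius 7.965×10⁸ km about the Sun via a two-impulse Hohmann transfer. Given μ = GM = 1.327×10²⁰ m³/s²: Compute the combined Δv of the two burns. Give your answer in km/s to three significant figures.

r₁ = 6.474×10⁷ km = 6.474×10¹⁰ m.
r₂ = 7.965×10⁸ km = 7.965×10¹¹ m.
Transfer ellipse a_t = (r₁ + r₂)/2 = 4.306×10¹¹ m.
At r₁: circular v_c1 = √(μ/r₁) = 45270 m/s; transfer-perihelion v_p = √[μ(2/r₁ − 1/a_t)] = 61570 m/s.
Δv₁ = v_p − v_c1 = 16300 m/s.
At r₂: circular v_c2 = √(μ/r₂) = 12910 m/s; transfer-aphelion v_a = √[μ(2/r₂ − 1/a_t)] = 5005 m/s.
Δv₂ = v_c2 − v_a = 7903 m/s.
Total Δv = Δv₁ + Δv₂ = 24200 m/s = 24.20 km/s.

Δv_total ≈ 24.2 km/s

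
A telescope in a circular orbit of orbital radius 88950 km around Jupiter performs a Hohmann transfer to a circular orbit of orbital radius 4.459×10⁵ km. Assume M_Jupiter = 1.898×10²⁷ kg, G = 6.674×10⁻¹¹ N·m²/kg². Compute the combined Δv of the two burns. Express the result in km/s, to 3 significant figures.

μ = GM = 6.674×10⁻¹¹ × 1.898×10²⁷ = 1.267×10¹⁷ m³/s².
r₁ = 88950 km = 8.895×10⁷ m.
r₂ = 4.459×10⁵ km = 4.459×10⁸ m.
Transfer ellipse a_t = (r₁ + r₂)/2 = 2.674×10⁸ m.
At r₁: circular v_c1 = √(μ/r₁) = 37740 m/s; transfer-perijove v_p = √[μ(2/r₁ − 1/a_t)] = 48730 m/s.
Δv₁ = v_p − v_c1 = 10990 m/s.
At r₂: circular v_c2 = √(μ/r₂) = 16850 m/s; transfer-apojove v_a = √[μ(2/r₂ − 1/a_t)] = 9721 m/s.
Δv₂ = v_c2 − v_a = 7134 m/s.
Total Δv = Δv₁ + Δv₂ = 18130 m/s = 18.13 km/s.

Δv_total ≈ 18.1 km/s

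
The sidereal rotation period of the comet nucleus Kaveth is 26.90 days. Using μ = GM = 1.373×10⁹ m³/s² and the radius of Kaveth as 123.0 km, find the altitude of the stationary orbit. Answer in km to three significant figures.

h_sync ≈ 5600 km

T = 26.90 days = 2.324×10⁶ s.
A synchronous orbit has period T, so by Kepler's third law a = (μT²/4π²)^(1/3).
μT²/4π² = 1.373×10⁹ × (2.324×10⁶)² / 39.48 = 1.879×10²⁰ m³.
a = 5.727×10⁶ m = 5727.3 km.
Altitude h = a − R = 5727.3 − 123.0 = 5604.3 km.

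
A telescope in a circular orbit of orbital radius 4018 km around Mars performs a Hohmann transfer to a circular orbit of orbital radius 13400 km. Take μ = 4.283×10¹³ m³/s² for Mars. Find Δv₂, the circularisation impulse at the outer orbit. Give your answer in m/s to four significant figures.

Δv ≈ 573.5 m/s

r₁ = 4018 km = 4.018×10⁶ m.
r₂ = 13400 km = 1.340×10⁷ m.
Transfer ellipse a_t = (r₁ + r₂)/2 = 8.709×10⁶ m.
At r₁: circular v_c1 = √(μ/r₁) = 3265 m/s; transfer-periapsis v_p = √[μ(2/r₁ − 1/a_t)] = 4050 m/s.
At r₂: circular v_c2 = √(μ/r₂) = 1788 m/s; transfer-apoapsis v_a = √[μ(2/r₂ − 1/a_t)] = 1214 m/s.
Δv₂ = v_c2 − v_a = 573.5 m/s.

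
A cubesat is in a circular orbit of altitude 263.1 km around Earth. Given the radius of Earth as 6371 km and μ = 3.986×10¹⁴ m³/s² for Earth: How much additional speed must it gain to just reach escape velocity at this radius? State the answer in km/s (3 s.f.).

Δv ≈ 3.21 km/s

r = 6371 + 263.1 = 6634.1 km = 6.6341×10⁶ m.
Circular speed v_c = √(μ/r) = 7751 m/s.
Escape speed v_esc = √(2μ/r) = √2 × v_c = 10960 m/s.
Δv = v_esc − v_c = 3211 m/s = 3.211 km/s.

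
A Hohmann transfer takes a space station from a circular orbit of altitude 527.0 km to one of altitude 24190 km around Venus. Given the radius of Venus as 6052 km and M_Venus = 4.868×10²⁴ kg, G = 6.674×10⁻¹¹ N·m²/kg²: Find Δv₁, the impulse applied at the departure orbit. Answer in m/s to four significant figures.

μ = GM = 6.674×10⁻¹¹ × 4.868×10²⁴ = 3.249×10¹⁴ m³/s².
r₁ = 6052 + 527.0 = 6579.0 km = 6.5790×10⁶ m.
r₂ = 6052 + 24190 = 30242 km = 3.0242×10⁷ m.
Transfer ellipse a_t = (r₁ + r₂)/2 = 1.841×10⁷ m.
At r₁: circular v_c1 = √(μ/r₁) = 7027 m/s; transfer-periapsis v_p = √[μ(2/r₁ − 1/a_t)] = 9007 m/s.
Δv₁ = v_p − v_c1 = 1979 m/s.

Δv ≈ 1979 m/s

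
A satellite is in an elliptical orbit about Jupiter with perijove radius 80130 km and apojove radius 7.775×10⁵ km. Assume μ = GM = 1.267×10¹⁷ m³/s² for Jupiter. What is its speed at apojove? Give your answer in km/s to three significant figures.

v ≈ 5.52 km/s

Semi-major axis a = (r_p + r_a)/2 = 4.2882×10⁵ km = 4.288×10⁸ m.
Vis-viva: v² = μ(2/r − 1/a) = 1.267×10¹⁷ × (2.572×10⁻⁹ − 2.332×10⁻⁹) = 3.045×10⁷ m²/s².
v = 5518 m/s = 5.518 km/s.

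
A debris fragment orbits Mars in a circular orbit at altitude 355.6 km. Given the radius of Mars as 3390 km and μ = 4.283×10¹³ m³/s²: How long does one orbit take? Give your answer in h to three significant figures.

T ≈ 1.93 h

r = 3390 + 355.6 = 3745.6 km = 3.7456×10⁶ m.
Kepler's third law: T = 2π√(r³/μ) = 2π√((3.746×10⁶)³ / 4.283×10¹³).
r³/μ = 1.227×10⁶ s², so T = 2π × 1.108×10³ = 6.960×10³ s.
Converting: 6.960×10³ s ÷ 3600 = 1.933 h.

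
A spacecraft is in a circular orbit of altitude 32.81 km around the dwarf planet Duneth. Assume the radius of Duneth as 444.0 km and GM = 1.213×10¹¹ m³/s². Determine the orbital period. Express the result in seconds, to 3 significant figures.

T ≈ 5940 seconds

r = 444.0 + 32.81 = 476.81 km = 4.7681×10⁵ m.
Kepler's third law: T = 2π√(r³/μ) = 2π√((4.768×10⁵)³ / 1.213×10¹¹).
r³/μ = 8.937×10⁵ s², so T = 2π × 9.453×10² = 5.940×10³ s.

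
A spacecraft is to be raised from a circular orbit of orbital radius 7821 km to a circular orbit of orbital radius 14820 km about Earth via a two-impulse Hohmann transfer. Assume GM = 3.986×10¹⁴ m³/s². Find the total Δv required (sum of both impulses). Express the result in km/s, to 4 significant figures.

r₁ = 7821 km = 7.821×10⁶ m.
r₂ = 14820 km = 1.482×10⁷ m.
Transfer ellipse a_t = (r₁ + r₂)/2 = 1.132×10⁷ m.
At r₁: circular v_c1 = √(μ/r₁) = 7139 m/s; transfer-perigee v_p = √[μ(2/r₁ − 1/a_t)] = 8168 m/s.
Δv₁ = v_p − v_c1 = 1029 m/s.
At r₂: circular v_c2 = √(μ/r₂) = 5186 m/s; transfer-apogee v_a = √[μ(2/r₂ − 1/a_t)] = 4311 m/s.
Δv₂ = v_c2 − v_a = 875.5 m/s.
Total Δv = Δv₁ + Δv₂ = 1905 m/s = 1.905 km/s.

Δv_total ≈ 1.905 km/s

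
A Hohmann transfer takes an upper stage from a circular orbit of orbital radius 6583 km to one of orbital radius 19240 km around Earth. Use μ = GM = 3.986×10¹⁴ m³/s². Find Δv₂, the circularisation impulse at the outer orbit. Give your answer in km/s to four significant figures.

Δv ≈ 1.302 km/s

r₁ = 6583 km = 6.583×10⁶ m.
r₂ = 19240 km = 1.924×10⁷ m.
Transfer ellipse a_t = (r₁ + r₂)/2 = 1.291×10⁷ m.
At r₁: circular v_c1 = √(μ/r₁) = 7781 m/s; transfer-perigee v_p = √[μ(2/r₁ − 1/a_t)] = 9499 m/s.
At r₂: circular v_c2 = √(μ/r₂) = 4552 m/s; transfer-apogee v_a = √[μ(2/r₂ − 1/a_t)] = 3250 m/s.
Δv₂ = v_c2 − v_a = 1302 m/s.
= 1.302 km/s.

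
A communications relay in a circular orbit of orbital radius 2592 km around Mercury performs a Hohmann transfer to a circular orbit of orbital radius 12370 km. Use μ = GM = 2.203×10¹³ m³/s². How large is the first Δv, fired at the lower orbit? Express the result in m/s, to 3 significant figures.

r₁ = 2592 km = 2.592×10⁶ m.
r₂ = 12370 km = 1.237×10⁷ m.
Transfer ellipse a_t = (r₁ + r₂)/2 = 7.481×10⁶ m.
At r₁: circular v_c1 = √(μ/r₁) = 2915 m/s; transfer-periherm v_p = √[μ(2/r₁ − 1/a_t)] = 3749 m/s.
Δv₁ = v_p − v_c1 = 833.5 m/s.

Δv ≈ 833 m/s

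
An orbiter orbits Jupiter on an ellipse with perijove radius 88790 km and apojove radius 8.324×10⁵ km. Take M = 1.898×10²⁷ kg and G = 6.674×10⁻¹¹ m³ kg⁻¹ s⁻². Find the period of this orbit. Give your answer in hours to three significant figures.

T ≈ 48.5 hours

μ = GM = 6.674×10⁻¹¹ × 1.898×10²⁷ = 1.267×10¹⁷ m³/s².
Semi-major axis a = (r_p + r_a)/2 = (88790 + 8.3240×10⁵)/2 = 4.6060×10⁵ km = 4.606×10⁸ m.
By Kepler's third law T = 2π√(a³/μ) = 2π × 2.777×10⁴ = 1.745×10⁵ s.
= 48.47 hours.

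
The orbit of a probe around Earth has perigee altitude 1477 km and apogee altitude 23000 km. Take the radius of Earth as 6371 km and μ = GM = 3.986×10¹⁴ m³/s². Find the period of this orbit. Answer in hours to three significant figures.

r_p = 6371 + 1477 = 7848.0 km = 7.8480×10⁶ m.
r_a = 6371 + 23000 = 29371 km = 2.9371×10⁷ m.
Semi-major axis a = (r_p + r_a)/2 = (7848.0 + 29371)/2 = 18610 km = 1.861×10⁷ m.
By Kepler's third law T = 2π√(a³/μ) = 2π × 4.021×10³ = 2.526×10⁴ s.
= 7.018 hours.

T ≈ 7.02 hours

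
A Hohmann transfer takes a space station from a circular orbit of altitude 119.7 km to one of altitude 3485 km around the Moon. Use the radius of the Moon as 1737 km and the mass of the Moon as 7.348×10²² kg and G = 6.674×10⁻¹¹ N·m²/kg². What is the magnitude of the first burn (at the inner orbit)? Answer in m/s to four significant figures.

μ = GM = 6.674×10⁻¹¹ × 7.348×10²² = 4.904×10¹² m³/s².
r₁ = 1737 + 119.7 = 1856.7 km = 1.8567×10⁶ m.
r₂ = 1737 + 3485 = 5222.0 km = 5.2220×10⁶ m.
Transfer ellipse a_t = (r₁ + r₂)/2 = 3.539×10⁶ m.
At r₁: circular v_c1 = √(μ/r₁) = 1625 m/s; transfer-perilune v_p = √[μ(2/r₁ − 1/a_t)] = 1974 m/s.
Δv₁ = v_p − v_c1 = 348.9 m/s.

Δv ≈ 348.9 m/s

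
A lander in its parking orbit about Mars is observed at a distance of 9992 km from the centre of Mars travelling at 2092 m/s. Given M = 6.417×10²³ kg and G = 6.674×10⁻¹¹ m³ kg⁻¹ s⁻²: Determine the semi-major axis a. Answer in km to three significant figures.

a ≈ 10200 km

μ = GM = 6.674×10⁻¹¹ × 6.417×10²³ = 4.283×10¹³ m³/s².
r = 9.992×10⁶ m.
Specific orbital energy ε = v²/2 − μ/r = (2092)²/2 − 4.283×10¹³/9.992×10⁶ = -2.098×10⁶ J/kg.
Since ε = −μ/(2a), a = −μ/(2ε) = 1.021×10⁷ m = 10207 km.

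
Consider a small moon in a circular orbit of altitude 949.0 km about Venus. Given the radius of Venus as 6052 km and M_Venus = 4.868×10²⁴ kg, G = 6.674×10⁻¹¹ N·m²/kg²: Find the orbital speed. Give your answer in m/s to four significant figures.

μ = GM = 6.674×10⁻¹¹ × 4.868×10²⁴ = 3.249×10¹⁴ m³/s².
r = 6052 + 949.0 = 7001.0 km = 7.0010×10⁶ m.
For a circular orbit v = √(μ/r) = √(3.249×10¹⁴ / 7.001×10⁶) = √(4.641×10⁷) = 6812 m/s.

v ≈ 6812 m/s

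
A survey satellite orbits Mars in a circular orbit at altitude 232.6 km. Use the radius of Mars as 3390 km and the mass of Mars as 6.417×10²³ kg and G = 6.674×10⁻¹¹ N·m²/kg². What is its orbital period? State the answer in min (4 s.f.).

μ = GM = 6.674×10⁻¹¹ × 6.417×10²³ = 4.283×10¹³ m³/s².
r = 3390 + 232.6 = 3622.6 km = 3.6226×10⁶ m.
Kepler's third law: T = 2π√(r³/μ) = 2π√((3.623×10⁶)³ / 4.283×10¹³).
r³/μ = 1.110×10⁶ s², so T = 2π × 1.054×10³ = 6.620×10³ s.
Converting: 6.620×10³ s ÷ 60.00 = 110.3 min.

T ≈ 110.3 min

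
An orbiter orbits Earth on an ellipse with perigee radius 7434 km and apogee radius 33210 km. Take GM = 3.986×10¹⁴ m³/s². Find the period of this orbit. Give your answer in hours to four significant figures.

Semi-major axis a = (r_p + r_a)/2 = (7434.0 + 33210)/2 = 20322 km = 2.032×10⁷ m.
By Kepler's third law T = 2π√(a³/μ) = 2π × 4.589×10³ = 2.883×10⁴ s.
= 8.009 hours.

T ≈ 8.009 hours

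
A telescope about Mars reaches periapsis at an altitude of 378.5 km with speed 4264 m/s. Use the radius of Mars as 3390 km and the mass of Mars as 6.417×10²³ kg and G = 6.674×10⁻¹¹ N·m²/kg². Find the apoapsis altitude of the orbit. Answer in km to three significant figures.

μ = GM = 6.674×10⁻¹¹ × 6.417×10²³ = 4.283×10¹³ m³/s².
r_p = 3390 + 378.5 = 3768.5 km = 3.768×10⁶ m.
Specific energy ε = v²/2 − μ/r = -2.274×10⁶ J/kg, so a = −μ/(2ε) = 9.418×10⁶ m.
The apsides satisfy r_p + r_a = 2a, so the apoapsis radius is 2a − r_p = 1.507×10⁷ m = 15068 km.
Apoapsis altitude = 15068 − 3390 = 11678 km.

apoapsis altitude ≈ 11700 km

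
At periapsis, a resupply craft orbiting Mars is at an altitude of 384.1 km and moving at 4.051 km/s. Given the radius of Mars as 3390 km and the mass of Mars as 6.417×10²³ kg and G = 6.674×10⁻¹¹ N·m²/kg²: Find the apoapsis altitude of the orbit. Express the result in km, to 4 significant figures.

apoapsis altitude ≈ 6465 km

μ = GM = 6.674×10⁻¹¹ × 6.417×10²³ = 4.283×10¹³ m³/s².
r_p = 3390 + 384.1 = 3774.1 km = 3.774×10⁶ m.
Specific energy ε = v²/2 − μ/r = -3.142×10⁶ J/kg, so a = −μ/(2ε) = 6.815×10⁶ m.
The apsides satisfy r_p + r_a = 2a, so the apoapsis radius is 2a − r_p = 9.855×10⁶ m = 9855.0 km.
Apoapsis altitude = 9855.0 − 3390 = 6465.0 km.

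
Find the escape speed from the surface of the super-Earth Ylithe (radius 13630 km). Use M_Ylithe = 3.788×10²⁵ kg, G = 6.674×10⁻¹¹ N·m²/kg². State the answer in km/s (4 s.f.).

μ = GM = 6.674×10⁻¹¹ × 3.788×10²⁵ = 2.528×10¹⁵ m³/s².
r = R = 1.363×10⁷ m.
Escape speed v_esc = √(2μ/r) = √(2 × 2.528×10¹⁵ / 1.363×10⁷) = √(3.710×10⁸) = 19260 m/s.
= 19.26 km/s.

v_esc ≈ 19.26 km/s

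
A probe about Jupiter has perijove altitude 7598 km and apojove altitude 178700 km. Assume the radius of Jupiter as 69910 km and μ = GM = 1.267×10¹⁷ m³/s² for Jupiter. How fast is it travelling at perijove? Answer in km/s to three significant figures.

r_p = 69910 + 7598 = 77508 km = 7.7508×10⁷ m.
r_a = 69910 + 178700 = 248610 km = 2.4861×10⁸ m.
Semi-major axis a = (r_p + r_a)/2 = 1.6306×10⁵ km = 1.631×10⁸ m.
Vis-viva: v² = μ(2/r − 1/a) = 1.267×10¹⁷ × (2.580×10⁻⁸ − 6.133×10⁻⁹) = 2.492×10⁹ m²/s².
v = 49920 m/s = 49.92 km/s.

v ≈ 49.9 km/s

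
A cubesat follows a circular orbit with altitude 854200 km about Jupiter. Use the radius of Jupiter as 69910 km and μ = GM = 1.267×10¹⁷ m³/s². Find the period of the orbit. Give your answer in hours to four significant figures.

T ≈ 137.7 hours

r = 69910 + 854200 = 924110 km = 9.2411×10⁸ m.
Kepler's third law: T = 2π√(r³/μ) = 2π√((9.241×10⁸)³ / 1.267×10¹⁷).
r³/μ = 6.229×10⁹ s², so T = 2π × 7.892×10⁴ = 4.959×10⁵ s.
Converting: 4.959×10⁵ s ÷ 3600 = 137.7 hours.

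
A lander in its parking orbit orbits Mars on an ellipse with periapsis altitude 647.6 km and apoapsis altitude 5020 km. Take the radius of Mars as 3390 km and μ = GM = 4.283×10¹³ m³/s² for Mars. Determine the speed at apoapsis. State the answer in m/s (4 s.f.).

v ≈ 1818 m/s

r_p = 3390 + 647.6 = 4037.6 km = 4.0376×10⁶ m.
r_a = 3390 + 5020 = 8410.0 km = 8.4100×10⁶ m.
Semi-major axis a = (r_p + r_a)/2 = 6223.8 km = 6.224×10⁶ m.
Vis-viva: v² = μ(2/r − 1/a) = 4.283×10¹³ × (2.378×10⁻⁷ − 1.607×10⁻⁷) = 3.304×10⁶ m²/s².
v = 1818 m/s.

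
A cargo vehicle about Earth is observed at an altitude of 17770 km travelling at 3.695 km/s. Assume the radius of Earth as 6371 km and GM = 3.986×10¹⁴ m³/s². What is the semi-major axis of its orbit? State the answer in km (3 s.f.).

a ≈ 20600 km

r = 6371 + 17770 = 24141 km = 2.414×10⁷ m.
Vis-viva rearranged: 1/a = 2/r − v²/μ = 8.285×10⁻⁸ − 3.425×10⁻⁸ = 4.859×10⁻⁸ m⁻¹.
a = 2.058×10⁷ m = 20579 km.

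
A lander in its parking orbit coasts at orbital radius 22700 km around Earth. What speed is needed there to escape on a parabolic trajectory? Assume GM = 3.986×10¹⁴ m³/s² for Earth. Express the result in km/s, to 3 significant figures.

v_esc ≈ 5.93 km/s

r = 22700 km = 2.270×10⁷ m.
Escape speed v_esc = √(2μ/r) = √(2 × 3.986×10¹⁴ / 2.270×10⁷) = √(3.512×10⁷) = 5926 m/s.
= 5.926 km/s.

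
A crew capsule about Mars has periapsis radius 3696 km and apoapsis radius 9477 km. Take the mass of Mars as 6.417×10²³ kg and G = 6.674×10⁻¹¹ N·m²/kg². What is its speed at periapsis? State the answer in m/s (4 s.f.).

v ≈ 4083 m/s

μ = GM = 6.674×10⁻¹¹ × 6.417×10²³ = 4.283×10¹³ m³/s².
Semi-major axis a = (r_p + r_a)/2 = 6586.5 km = 6.586×10⁶ m.
Vis-viva: v² = μ(2/r − 1/a) = 4.283×10¹³ × (5.411×10⁻⁷ − 1.518×10⁻⁷) = 1.667×10⁷ m²/s².
v = 4083 m/s.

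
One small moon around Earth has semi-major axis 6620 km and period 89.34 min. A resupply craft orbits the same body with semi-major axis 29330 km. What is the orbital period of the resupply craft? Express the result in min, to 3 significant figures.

T₂ ≈ 833 min

Kepler's third law: T² ∝ a³, so T₂ = T₁ (a₂/a₁)^(3/2).
a₂/a₁ = 4.431, (a₂/a₁)^(3/2) = 9.326.
T₂ = 89.34 × 9.326 = 833.2 min.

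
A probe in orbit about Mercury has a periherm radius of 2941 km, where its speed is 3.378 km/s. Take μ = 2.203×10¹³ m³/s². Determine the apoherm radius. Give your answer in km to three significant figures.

apoherm radius ≈ 9400 km

r_p = 2.941×10⁶ m.
Specific energy ε = v²/2 − μ/r = -1.785×10⁶ J/kg, so a = −μ/(2ε) = 6.170×10⁶ m.
The apsides satisfy r_p + r_a = 2a, so the apoherm radius is 2a − r_p = 9.399×10⁶ m = 9399.3 km.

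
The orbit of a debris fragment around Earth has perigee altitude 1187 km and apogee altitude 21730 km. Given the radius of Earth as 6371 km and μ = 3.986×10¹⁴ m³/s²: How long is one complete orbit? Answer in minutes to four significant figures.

r_p = 6371 + 1187 = 7558.0 km = 7.5580×10⁶ m.
r_a = 6371 + 21730 = 28101 km = 2.8101×10⁷ m.
Semi-major axis a = (r_p + r_a)/2 = (7558.0 + 28101)/2 = 17830 km = 1.783×10⁷ m.
By Kepler's third law T = 2π√(a³/μ) = 2π × 3.771×10³ = 2.369×10⁴ s.
= 394.9 minutes.

T ≈ 394.9 minutes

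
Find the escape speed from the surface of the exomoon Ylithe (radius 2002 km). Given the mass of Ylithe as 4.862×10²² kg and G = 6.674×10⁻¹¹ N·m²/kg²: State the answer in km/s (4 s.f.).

μ = GM = 6.674×10⁻¹¹ × 4.862×10²² = 3.245×10¹² m³/s².
r = R = 2.002×10⁶ m.
Escape speed v_esc = √(2μ/r) = √(2 × 3.245×10¹² / 2.002×10⁶) = √(3.242×10⁶) = 1800 m/s.
= 1.800 km/s.

v_esc ≈ 1.800 km/s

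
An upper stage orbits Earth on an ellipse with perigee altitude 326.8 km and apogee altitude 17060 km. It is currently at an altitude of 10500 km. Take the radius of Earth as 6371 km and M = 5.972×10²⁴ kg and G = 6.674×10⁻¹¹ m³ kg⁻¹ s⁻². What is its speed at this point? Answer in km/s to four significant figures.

v ≈ 4.560 km/s

μ = GM = 6.674×10⁻¹¹ × 5.972×10²⁴ = 3.986×10¹⁴ m³/s².
r_p = 6371 + 326.8 = 6697.8 km = 6.6978×10⁶ m.
r_a = 6371 + 17060 = 23431 km = 2.3431×10⁷ m.
r = 6371 + 10500 = 16871 km = 1.687×10⁷ m.
Semi-major axis a = (r_p + r_a)/2 = 15064 km = 1.506×10⁷ m.
Vis-viva: v² = μ(2/r − 1/a) = 3.986×10¹⁴ × (1.185×10⁻⁷ − 6.638×10⁻⁸) = 2.079×10⁷ m²/s².
v = 4560 m/s = 4.560 km/s.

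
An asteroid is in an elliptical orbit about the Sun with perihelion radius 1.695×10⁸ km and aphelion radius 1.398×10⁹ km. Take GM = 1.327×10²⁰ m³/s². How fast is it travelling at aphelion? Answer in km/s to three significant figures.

Semi-major axis a = (r_p + r_a)/2 = 7.8375×10⁸ km = 7.838×10¹¹ m.
Vis-viva: v² = μ(2/r − 1/a) = 1.327×10²⁰ × (1.431×10⁻¹² − 1.276×10⁻¹²) = 2.053×10⁷ m²/s².
v = 4531 m/s = 4.531 km/s.

v ≈ 4.53 km/s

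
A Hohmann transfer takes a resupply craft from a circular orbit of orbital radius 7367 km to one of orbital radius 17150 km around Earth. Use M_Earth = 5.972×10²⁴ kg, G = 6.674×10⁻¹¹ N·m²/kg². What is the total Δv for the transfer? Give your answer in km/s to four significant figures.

μ = GM = 6.674×10⁻¹¹ × 5.972×10²⁴ = 3.986×10¹⁴ m³/s².
r₁ = 7367 km = 7.367×10⁶ m.
r₂ = 17150 km = 1.715×10⁷ m.
Transfer ellipse a_t = (r₁ + r₂)/2 = 1.226×10⁷ m.
At r₁: circular v_c1 = √(μ/r₁) = 7355 m/s; transfer-perigee v_p = √[μ(2/r₁ − 1/a_t)] = 8700 m/s.
Δv₁ = v_p − v_c1 = 1345 m/s.
At r₂: circular v_c2 = √(μ/r₂) = 4821 m/s; transfer-apogee v_a = √[μ(2/r₂ − 1/a_t)] = 3737 m/s.
Δv₂ = v_c2 − v_a = 1084 m/s.
Total Δv = Δv₁ + Δv₂ = 2428 m/s = 2.428 km/s.

Δv_total ≈ 2.428 km/s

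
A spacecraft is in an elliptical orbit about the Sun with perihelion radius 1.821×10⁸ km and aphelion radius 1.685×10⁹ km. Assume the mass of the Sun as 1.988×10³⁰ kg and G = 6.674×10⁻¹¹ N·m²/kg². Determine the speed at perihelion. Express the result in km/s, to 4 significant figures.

μ = GM = 6.674×10⁻¹¹ × 1.988×10³⁰ = 1.327×10²⁰ m³/s².
Semi-major axis a = (r_p + r_a)/2 = 9.3355×10⁸ km = 9.336×10¹¹ m.
Vis-viva: v² = μ(2/r − 1/a) = 1.327×10²⁰ × (1.098×10⁻¹¹ − 1.071×10⁻¹²) = 1.315×10⁹ m²/s².
v = 36260 m/s = 36.26 km/s.

v ≈ 36.26 km/s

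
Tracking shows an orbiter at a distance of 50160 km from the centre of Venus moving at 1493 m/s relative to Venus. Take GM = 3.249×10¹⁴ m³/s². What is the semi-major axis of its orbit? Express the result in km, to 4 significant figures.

a ≈ 30290 km

r = 5.016×10⁷ m.
Specific orbital energy ε = v²/2 − μ/r = (1493)²/2 − 3.249×10¹⁴/5.016×10⁷ = -5.363×10⁶ J/kg.
Since ε = −μ/(2a), a = −μ/(2ε) = 3.029×10⁷ m = 30292 km.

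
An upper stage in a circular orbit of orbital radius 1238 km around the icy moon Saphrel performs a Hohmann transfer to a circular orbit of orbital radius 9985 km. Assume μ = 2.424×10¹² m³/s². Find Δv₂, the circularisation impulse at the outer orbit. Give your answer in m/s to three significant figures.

Δv ≈ 261 m/s

r₁ = 1238 km = 1.238×10⁶ m.
r₂ = 9985 km = 9.985×10⁶ m.
Transfer ellipse a_t = (r₁ + r₂)/2 = 5.612×10⁶ m.
At r₁: circular v_c1 = √(μ/r₁) = 1399 m/s; transfer-periapsis v_p = √[μ(2/r₁ − 1/a_t)] = 1867 m/s.
At r₂: circular v_c2 = √(μ/r₂) = 492.7 m/s; transfer-apoapsis v_a = √[μ(2/r₂ − 1/a_t)] = 231.4 m/s.
Δv₂ = v_c2 − v_a = 261.3 m/s.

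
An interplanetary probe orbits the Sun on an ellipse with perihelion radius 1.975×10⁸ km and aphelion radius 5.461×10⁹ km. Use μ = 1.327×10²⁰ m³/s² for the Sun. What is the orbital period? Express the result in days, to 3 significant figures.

Semi-major axis a = (r_p + r_a)/2 = (1.9750×10⁸ + 5.4610×10⁹)/2 = 2.8292×10⁹ km = 2.829×10¹² m.
By Kepler's third law T = 2π√(a³/μ) = 2π × 4.131×10⁸ = 2.596×10⁹ s.
= 30040 days.

T ≈ 30000 days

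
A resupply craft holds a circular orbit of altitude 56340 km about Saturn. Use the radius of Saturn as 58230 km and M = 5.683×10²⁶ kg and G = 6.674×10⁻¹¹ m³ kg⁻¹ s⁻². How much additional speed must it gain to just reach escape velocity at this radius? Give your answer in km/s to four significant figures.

μ = GM = 6.674×10⁻¹¹ × 5.683×10²⁶ = 3.793×10¹⁶ m³/s².
r = 58230 + 56340 = 114570 km = 1.1457×10⁸ m.
Circular speed v_c = √(μ/r) = 18190 m/s.
Escape speed v_esc = √(2μ/r) = √2 × v_c = 25730 m/s.
Δv = v_esc − v_c = 7537 m/s = 7.537 km/s.

Δv ≈ 7.537 km/s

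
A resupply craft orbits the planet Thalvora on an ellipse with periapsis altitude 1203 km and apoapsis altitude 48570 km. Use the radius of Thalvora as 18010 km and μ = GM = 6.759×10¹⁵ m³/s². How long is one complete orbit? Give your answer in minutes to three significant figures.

r_p = 18010 + 1203 = 19213 km = 1.9213×10⁷ m.
r_a = 18010 + 48570 = 66580 km = 6.6580×10⁷ m.
Semi-major axis a = (r_p + r_a)/2 = (19213 + 66580)/2 = 42896 km = 4.290×10⁷ m.
By Kepler's third law T = 2π√(a³/μ) = 2π × 3.417×10³ = 2.147×10⁴ s.
= 357.9 minutes.

T ≈ 358 minutes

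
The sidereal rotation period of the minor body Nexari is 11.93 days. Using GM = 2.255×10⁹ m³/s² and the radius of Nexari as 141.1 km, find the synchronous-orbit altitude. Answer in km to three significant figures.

h_sync ≈ 3790 km

T = 11.93 days = 1.031×10⁶ s.
A synchronous orbit has period T, so by Kepler's third law a = (μT²/4π²)^(1/3).
μT²/4π² = 2.255×10⁹ × (1.031×10⁶)² / 39.48 = 6.069×10¹⁹ m³.
a = 3.930×10⁶ m = 3929.8 km.
Altitude h = a − R = 3929.8 − 141.1 = 3788.7 km.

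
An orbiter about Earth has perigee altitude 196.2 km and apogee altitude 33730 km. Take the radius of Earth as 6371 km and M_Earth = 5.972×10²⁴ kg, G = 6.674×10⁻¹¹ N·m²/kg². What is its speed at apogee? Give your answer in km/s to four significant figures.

μ = GM = 6.674×10⁻¹¹ × 5.972×10²⁴ = 3.986×10¹⁴ m³/s².
r_p = 6371 + 196.2 = 6567.2 km = 6.5672×10⁶ m.
r_a = 6371 + 33730 = 40101 km = 4.0101×10⁷ m.
Semi-major axis a = (r_p + r_a)/2 = 23334 km = 2.333×10⁷ m.
Vis-viva: v² = μ(2/r − 1/a) = 3.986×10¹⁴ × (4.987×10⁻⁸ − 4.286×10⁻⁸) = 2.797×10⁶ m²/s².
v = 1673 m/s = 1.673 km/s.

v ≈ 1.673 km/s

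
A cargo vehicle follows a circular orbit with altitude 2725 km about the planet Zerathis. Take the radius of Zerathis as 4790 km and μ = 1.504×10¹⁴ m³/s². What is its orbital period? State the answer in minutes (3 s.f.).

r = 4790 + 2725 = 7515.0 km = 7.5150×10⁶ m.
Kepler's third law: T = 2π√(r³/μ) = 2π√((7.515×10⁶)³ / 1.504×10¹⁴).
r³/μ = 2.822×10⁶ s², so T = 2π × 1.680×10³ = 1.055×10⁴ s.
Converting: 1.055×10⁴ s ÷ 60.00 = 175.9 minutes.

T ≈ 176 minutes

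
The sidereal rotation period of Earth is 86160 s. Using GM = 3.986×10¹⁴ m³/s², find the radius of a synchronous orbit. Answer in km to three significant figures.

r_sync ≈ 42200 km

A synchronous orbit has period T, so by Kepler's third law a = (μT²/4π²)^(1/3).
μT²/4π² = 3.986×10¹⁴ × (8.616×10⁴)² / 39.48 = 7.495×10²² m³.
a = 4.216×10⁷ m = 42163 km.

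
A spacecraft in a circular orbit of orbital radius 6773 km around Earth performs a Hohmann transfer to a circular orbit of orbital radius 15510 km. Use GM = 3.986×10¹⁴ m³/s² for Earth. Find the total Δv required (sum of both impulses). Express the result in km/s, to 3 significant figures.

r₁ = 6773 km = 6.773×10⁶ m.
r₂ = 15510 km = 1.551×10⁷ m.
Transfer ellipse a_t = (r₁ + r₂)/2 = 1.114×10⁷ m.
At r₁: circular v_c1 = √(μ/r₁) = 7671 m/s; transfer-perigee v_p = √[μ(2/r₁ − 1/a_t)] = 9051 m/s.
Δv₁ = v_p − v_c1 = 1380 m/s.
At r₂: circular v_c2 = √(μ/r₂) = 5069 m/s; transfer-apogee v_a = √[μ(2/r₂ − 1/a_t)] = 3953 m/s.
Δv₂ = v_c2 − v_a = 1117 m/s.
Total Δv = Δv₁ + Δv₂ = 2497 m/s = 2.497 km/s.

Δv_total ≈ 2.50 km/s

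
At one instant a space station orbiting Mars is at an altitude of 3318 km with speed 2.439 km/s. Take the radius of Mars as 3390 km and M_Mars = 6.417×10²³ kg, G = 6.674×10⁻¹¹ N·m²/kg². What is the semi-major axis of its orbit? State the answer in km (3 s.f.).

a ≈ 6280 km

μ = GM = 6.674×10⁻¹¹ × 6.417×10²³ = 4.283×10¹³ m³/s².
r = 3390 + 3318 = 6708.0 km = 6.708×10⁶ m.
Vis-viva rearranged: 1/a = 2/r − v²/μ = 2.982×10⁻⁷ − 1.389×10⁻⁷ = 1.593×10⁻⁷ m⁻¹.
a = 6.279×10⁶ m = 6279.4 km.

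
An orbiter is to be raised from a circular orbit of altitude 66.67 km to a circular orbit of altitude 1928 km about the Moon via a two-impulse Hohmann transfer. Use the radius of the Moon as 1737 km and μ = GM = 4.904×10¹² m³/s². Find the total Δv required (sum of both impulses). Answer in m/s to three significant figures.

r₁ = 1737 + 66.67 = 1803.7 km = 1.8037×10⁶ m.
r₂ = 1737 + 1928 = 3665.0 km = 3.6650×10⁶ m.
Transfer ellipse a_t = (r₁ + r₂)/2 = 2.734×10⁶ m.
At r₁: circular v_c1 = √(μ/r₁) = 1649 m/s; transfer-perilune v_p = √[μ(2/r₁ − 1/a_t)] = 1909 m/s.
Δv₁ = v_p − v_c1 = 260.1 m/s.
At r₂: circular v_c2 = √(μ/r₂) = 1157 m/s; transfer-apolune v_a = √[μ(2/r₂ − 1/a_t)] = 939.5 m/s.
Δv₂ = v_c2 − v_a = 217.3 m/s.
Total Δv = Δv₁ + Δv₂ = 477.4 m/s.

Δv_total ≈ 477 m/s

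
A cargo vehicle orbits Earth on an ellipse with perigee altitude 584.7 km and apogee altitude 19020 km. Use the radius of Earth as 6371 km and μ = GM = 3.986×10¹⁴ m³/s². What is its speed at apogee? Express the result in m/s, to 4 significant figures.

v ≈ 2598 m/s

r_p = 6371 + 584.7 = 6955.7 km = 6.9557×10⁶ m.
r_a = 6371 + 19020 = 25391 km = 2.5391×10⁷ m.
Semi-major axis a = (r_p + r_a)/2 = 16173 km = 1.617×10⁷ m.
Vis-viva: v² = μ(2/r − 1/a) = 3.986×10¹⁴ × (7.877×10⁻⁸ − 6.183×10⁻⁸) = 6.751×10⁶ m²/s².
v = 2598 m/s.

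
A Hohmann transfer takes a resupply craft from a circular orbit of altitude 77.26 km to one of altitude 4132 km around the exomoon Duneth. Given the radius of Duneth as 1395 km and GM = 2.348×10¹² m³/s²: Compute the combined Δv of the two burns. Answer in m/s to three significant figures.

Δv_total ≈ 553 m/s

r₁ = 1395 + 77.26 = 1472.3 km = 1.4723×10⁶ m.
r₂ = 1395 + 4132 = 5527.0 km = 5.5270×10⁶ m.
Transfer ellipse a_t = (r₁ + r₂)/2 = 3.500×10⁶ m.
At r₁: circular v_c1 = √(μ/r₁) = 1263 m/s; transfer-periapsis v_p = √[μ(2/r₁ − 1/a_t)] = 1587 m/s.
Δv₁ = v_p − v_c1 = 324.2 m/s.
At r₂: circular v_c2 = √(μ/r₂) = 651.8 m/s; transfer-apoapsis v_a = √[μ(2/r₂ − 1/a_t)] = 422.8 m/s.
Δv₂ = v_c2 − v_a = 229.0 m/s.
Total Δv = Δv₁ + Δv₂ = 553.2 m/s.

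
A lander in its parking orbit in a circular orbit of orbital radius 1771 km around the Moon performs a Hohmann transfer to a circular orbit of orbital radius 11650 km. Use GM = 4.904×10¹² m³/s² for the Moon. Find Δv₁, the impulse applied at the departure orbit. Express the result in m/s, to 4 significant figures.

r₁ = 1771 km = 1.771×10⁶ m.
r₂ = 11650 km = 1.165×10⁷ m.
Transfer ellipse a_t = (r₁ + r₂)/2 = 6.710×10⁶ m.
At r₁: circular v_c1 = √(μ/r₁) = 1664 m/s; transfer-perilune v_p = √[μ(2/r₁ − 1/a_t)] = 2193 m/s.
Δv₁ = v_p − v_c1 = 528.5 m/s.

Δv ≈ 528.5 m/s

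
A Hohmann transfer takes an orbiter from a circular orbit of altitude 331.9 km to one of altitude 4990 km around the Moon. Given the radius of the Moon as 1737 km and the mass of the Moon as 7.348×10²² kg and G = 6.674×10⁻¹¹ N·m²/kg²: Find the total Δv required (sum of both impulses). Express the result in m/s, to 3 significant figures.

Δv_total ≈ 633 m/s

μ = GM = 6.674×10⁻¹¹ × 7.348×10²² = 4.904×10¹² m³/s².
r₁ = 1737 + 331.9 = 2068.9 km = 2.0689×10⁶ m.
r₂ = 1737 + 4990 = 6727.0 km = 6.7270×10⁶ m.
Transfer ellipse a_t = (r₁ + r₂)/2 = 4.398×10⁶ m.
At r₁: circular v_c1 = √(μ/r₁) = 1540 m/s; transfer-perilune v_p = √[μ(2/r₁ − 1/a_t)] = 1904 m/s.
Δv₁ = v_p − v_c1 = 364.5 m/s.
At r₂: circular v_c2 = √(μ/r₂) = 853.8 m/s; transfer-apolune v_a = √[μ(2/r₂ − 1/a_t)] = 585.6 m/s.
Δv₂ = v_c2 − v_a = 268.2 m/s.
Total Δv = Δv₁ + Δv₂ = 632.7 m/s.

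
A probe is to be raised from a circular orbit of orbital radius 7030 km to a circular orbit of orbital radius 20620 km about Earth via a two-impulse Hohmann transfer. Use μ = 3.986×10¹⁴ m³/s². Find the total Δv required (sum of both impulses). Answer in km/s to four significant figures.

r₁ = 7030 km = 7.030×10⁶ m.
r₂ = 20620 km = 2.062×10⁷ m.
Transfer ellipse a_t = (r₁ + r₂)/2 = 1.382×10⁷ m.
At r₁: circular v_c1 = √(μ/r₁) = 7530 m/s; transfer-perigee v_p = √[μ(2/r₁ − 1/a_t)] = 9196 m/s.
Δv₁ = v_p − v_c1 = 1666 m/s.
At r₂: circular v_c2 = √(μ/r₂) = 4397 m/s; transfer-apogee v_a = √[μ(2/r₂ − 1/a_t)] = 3135 m/s.
Δv₂ = v_c2 − v_a = 1261 m/s.
Total Δv = Δv₁ + Δv₂ = 2928 m/s = 2.928 km/s.

Δv_total ≈ 2.928 km/s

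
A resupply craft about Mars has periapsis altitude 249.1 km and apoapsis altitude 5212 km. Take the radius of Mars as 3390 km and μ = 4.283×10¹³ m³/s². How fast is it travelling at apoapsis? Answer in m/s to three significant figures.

r_p = 3390 + 249.1 = 3639.1 km = 3.6391×10⁶ m.
r_a = 3390 + 5212 = 8602.0 km = 8.6020×10⁶ m.
Semi-major axis a = (r_p + r_a)/2 = 6120.6 km = 6.121×10⁶ m.
Vis-viva: v² = μ(2/r − 1/a) = 4.283×10¹³ × (2.325×10⁻⁷ − 1.634×10⁻⁷) = 2.960×10⁶ m²/s².
v = 1721 m/s.

v ≈ 1720 m/s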